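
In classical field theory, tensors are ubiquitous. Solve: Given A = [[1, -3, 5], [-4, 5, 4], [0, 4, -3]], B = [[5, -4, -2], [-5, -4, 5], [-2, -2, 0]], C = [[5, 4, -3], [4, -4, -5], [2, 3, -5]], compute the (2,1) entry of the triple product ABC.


(ABC)_{21} = sum_m (AB)_{2m} C_{m1}. First compute row 2 of AB.
(AB)_{21} = -4*5 + 5*-5 + 4*-2 = -53
(AB)_{22} = -4*-4 + 5*-4 + 4*-2 = -12
(AB)_{23} = -4*-2 + 5*5 + 4*0 = 33
Now contract with column 1 of C:
(AB)_{21} * C_{11} = -53 * 5 = -265
(AB)_{22} * C_{21} = -12 * 4 = -48
(AB)_{23} * C_{31} = 33 * 2 = 66
(ABC)_{21} = -265 + -48 + 66 = -247

-247


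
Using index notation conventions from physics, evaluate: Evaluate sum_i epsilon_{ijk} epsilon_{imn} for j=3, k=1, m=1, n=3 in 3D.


Using the identity: epsilon_{ijk} epsilon_{imn} = delta_{jm} delta_{kn} - delta_{jn} delta_{km}.
delta_{31} = 0
delta_{13} = 0
delta_{33} = 1
delta_{11} = 1
Result = 0 * 0 - 1 * 1 = 0 - 1 = -1

-1


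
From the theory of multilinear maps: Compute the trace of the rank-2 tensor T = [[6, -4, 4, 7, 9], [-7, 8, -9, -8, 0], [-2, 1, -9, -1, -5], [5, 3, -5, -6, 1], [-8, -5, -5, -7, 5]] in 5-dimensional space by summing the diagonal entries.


The contraction (trace) of a rank-2 tensor is the sum of its diagonal elements.
Diagonal entries: A[1,1] = 6, A[2,2] = 8, A[3,3] = -9, A[4,4] = -6, A[5,5] = 5
Tr(A) = 6 + 8 + -9 + -6 + 5 = 4

4


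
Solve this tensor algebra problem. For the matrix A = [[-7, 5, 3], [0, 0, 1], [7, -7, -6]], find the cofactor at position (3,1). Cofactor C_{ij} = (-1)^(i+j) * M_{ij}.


To find cofactor C_{31}, delete row 3 and column 1.
The resulting 2x2 submatrix is: [[5, 3], [0, 1]]
Minor M_{31} = 5*1 - 3*0
  = 5 - 0 = 5
Sign = (-1)^(3+1) = (-1)^4 = 1
Cofactor C_{31} = 1 * 5 = 5

5


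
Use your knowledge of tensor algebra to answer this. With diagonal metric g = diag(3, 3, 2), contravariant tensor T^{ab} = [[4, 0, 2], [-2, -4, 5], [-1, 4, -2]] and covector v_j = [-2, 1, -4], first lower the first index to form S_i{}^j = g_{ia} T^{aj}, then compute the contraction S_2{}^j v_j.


Step 1: lower the first index. For a diagonal metric, g_{ia} T^{aj} = g_{ii} T^{ij} (no sum on i).
g_{22} = 3
S_2{}^1 = 3 * T^{21} = 3 * -2 = -6
S_2{}^2 = 3 * T^{22} = 3 * -4 = -12
S_2{}^3 = 3 * T^{23} = 3 * 5 = 15
Step 2: contract S_2{}^j with v_j.
S_2{}^1 * v_1 = -6 * -2 = 12
S_2{}^2 * v_2 = -12 * 1 = -12
S_2{}^3 * v_3 = 15 * -4 = -60
Result = 12 + -12 + -60 = -60

-60


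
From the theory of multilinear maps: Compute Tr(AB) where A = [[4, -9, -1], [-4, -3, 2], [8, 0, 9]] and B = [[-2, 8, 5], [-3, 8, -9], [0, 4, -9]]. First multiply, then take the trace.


Tr(AB) = sum_i (AB)_{ii} where (AB)_{ii} = sum_k A_{ik} B_{ki}.
(AB)_{11} = 4*-2 + -9*-3 + -1*0 = 19
(AB)_{22} = -4*8 + -3*8 + 2*4 = -48
(AB)_{33} = 8*5 + 0*-9 + 9*-9 = -41
Tr(AB) = 19 + -48 + -41 = -70

-70


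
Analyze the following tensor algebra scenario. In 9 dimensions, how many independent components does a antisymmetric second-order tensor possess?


A antisymmetric rank-2 tensor in d dimensions has d(d-1)/2 independent components.
d = 9
d(d-1)/2 = 9 * 8 / 2 = 72 / 2 = 36

36


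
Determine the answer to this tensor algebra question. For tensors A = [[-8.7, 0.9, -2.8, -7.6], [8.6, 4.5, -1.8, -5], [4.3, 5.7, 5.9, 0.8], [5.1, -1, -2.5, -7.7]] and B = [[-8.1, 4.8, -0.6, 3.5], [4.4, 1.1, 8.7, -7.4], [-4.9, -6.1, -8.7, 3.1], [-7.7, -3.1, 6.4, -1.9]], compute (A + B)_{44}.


Tensor addition is component-wise: (A + B)_{ij} = A_{ij} + B_{ij}.
A_{44} = -7.7
B_{44} = -1.9
(A + B)_{44} = -7.7 + -1.9 = -9.6

-9.6


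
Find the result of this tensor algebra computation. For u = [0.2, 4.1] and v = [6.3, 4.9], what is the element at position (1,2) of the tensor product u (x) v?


The outer product entry T_{ij} = u_i * v_j.
We need i=1, j=2.
u_1 = 0.2, v_2 = 4.9
T_{1,2} = 0.2 * 4.9 = 0.98

0.98


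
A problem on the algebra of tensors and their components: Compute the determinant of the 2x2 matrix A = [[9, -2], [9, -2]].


For a 2x2 matrix [[a, b], [c, d]], det = a*d - b*c.
a = 9, b = -2, c = 9, d = -2
a*d = 9 * -2 = -18
b*c = -2 * 9 = -18
det = -18 - -18 = 0

0


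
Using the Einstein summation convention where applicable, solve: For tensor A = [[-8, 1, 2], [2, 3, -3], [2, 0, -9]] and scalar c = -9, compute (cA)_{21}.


Scalar multiplication: (cA)_{ij} = c * A_{ij}.
c = -9
A_{21} = 2
(cA)_{21} = -9 * 2 = -18

-18


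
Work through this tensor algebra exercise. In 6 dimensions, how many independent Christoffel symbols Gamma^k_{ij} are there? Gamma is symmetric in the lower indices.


Christoffel symbols Gamma^k_{ij} are symmetric in i,j, so there are d * d(d+1)/2 independent symbols.
d = 6
d(d+1)/2 = 6 * 7 / 2 = 21
Total = 6 * 21 = 126

126


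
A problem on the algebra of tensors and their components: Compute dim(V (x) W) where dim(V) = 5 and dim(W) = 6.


The dimension of a tensor product is the product of dimensions.
dim(V) = 5, dim(W) = 6
dim(V (x) W) = 5 * 6 = 30

30


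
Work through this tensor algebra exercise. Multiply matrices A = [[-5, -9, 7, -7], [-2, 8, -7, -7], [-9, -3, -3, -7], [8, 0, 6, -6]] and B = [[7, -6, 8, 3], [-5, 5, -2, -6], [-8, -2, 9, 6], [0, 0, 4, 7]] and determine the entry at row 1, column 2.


(AB)_{ij} = sum_k A_{ik} B_{kj}.
For i=1, j=2:
A_{11} * B_{12} = -5 * -6 = 30
A_{12} * B_{22} = -9 * 5 = -45
A_{13} * B_{32} = 7 * -2 = -14
A_{14} * B_{42} = -7 * 0 = 0
Sum = 30 + -45 + -14 + 0 = -29

-29


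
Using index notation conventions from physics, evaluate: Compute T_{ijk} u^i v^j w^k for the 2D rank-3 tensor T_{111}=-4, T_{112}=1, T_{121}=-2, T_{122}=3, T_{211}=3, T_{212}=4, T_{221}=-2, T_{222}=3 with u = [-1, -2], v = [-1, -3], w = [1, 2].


S = sum over i,j,k of T_{ijk} u_i v_j w_k. Expanding all 8 terms:
T_{111}*u_1*v_1*w_1 = -4*-1*-1*1 = -4  (running total: -4)
T_{112}*u_1*v_1*w_2 = 1*-1*-1*2 = 2  (running total: -2)
T_{121}*u_1*v_2*w_1 = -2*-1*-3*1 = -6  (running total: -8)
T_{122}*u_1*v_2*w_2 = 3*-1*-3*2 = 18  (running total: 10)
T_{211}*u_2*v_1*w_1 = 3*-2*-1*1 = 6  (running total: 16)
T_{212}*u_2*v_1*w_2 = 4*-2*-1*2 = 16  (running total: 32)
T_{221}*u_2*v_2*w_1 = -2*-2*-3*1 = -12  (running total: 20)
T_{222}*u_2*v_2*w_2 = 3*-2*-3*2 = 36  (running total: 56)
S = 56

56


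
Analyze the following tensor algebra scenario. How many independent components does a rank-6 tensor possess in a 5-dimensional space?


The number of components of a rank-r tensor in d dimensions is d^r.
Here d = 5 and r = 6.
5^6 = 15625

15625


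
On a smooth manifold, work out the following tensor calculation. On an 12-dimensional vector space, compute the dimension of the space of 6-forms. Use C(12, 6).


The dimension of the space of p-forms on an n-dimensional space is C(n, p).
n = 12, p = 6
C(12, 6) = 12! / (6! * 6!) = 924

924


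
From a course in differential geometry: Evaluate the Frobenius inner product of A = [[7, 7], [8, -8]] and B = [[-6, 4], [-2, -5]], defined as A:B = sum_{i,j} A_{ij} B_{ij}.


A:B = sum over all i,j of A_{ij} * B_{ij}.
Row 1: 7*-6=-42, 7*4=28 => row sum = -14
Row 2: 8*-2=-16, -8*-5=40 => row sum = 24
Total = -14 + 24 = 10

10


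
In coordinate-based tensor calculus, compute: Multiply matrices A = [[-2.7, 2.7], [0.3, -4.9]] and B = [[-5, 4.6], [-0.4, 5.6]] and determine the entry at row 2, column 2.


(AB)_{ij} = sum_k A_{ik} B_{kj}.
For i=2, j=2:
A_{21} * B_{12} = 0.3 * 4.6 = 1.38
A_{22} * B_{22} = -4.9 * 5.6 = -27.44
Sum = 1.38 + -27.44 = -26.06

-26.06


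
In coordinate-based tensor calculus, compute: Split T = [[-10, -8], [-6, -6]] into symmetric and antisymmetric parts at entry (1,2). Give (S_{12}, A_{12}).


T_{12} = -8
T_{21} = -6
S_{12} = (-8 + -6)/2 = -14/2 = -7
A_{12} = (-8 - -6)/2 = -2/2 = -1
Check: S + A = -7 + -1 = -8 = T_{12}.

(-7, -1)


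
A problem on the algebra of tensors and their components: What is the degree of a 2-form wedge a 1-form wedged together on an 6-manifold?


The degree of a wedge product is the sum of the degrees of the individual forms.
Degrees: 2, 1
Total degree = 2 + 1 = 3

3


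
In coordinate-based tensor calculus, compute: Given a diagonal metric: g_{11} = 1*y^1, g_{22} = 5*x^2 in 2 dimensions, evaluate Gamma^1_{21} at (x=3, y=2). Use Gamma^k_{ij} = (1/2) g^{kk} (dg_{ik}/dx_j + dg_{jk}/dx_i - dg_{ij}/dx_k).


For a diagonal metric, Gamma^k_{ij} = (1/2) g^{kk} (dg_{ik}/dx_j + dg_{jk}/dx_i - dg_{ij}/dx_k).
The metric is diagonal, so g_{ab} = 0 for a != b.
At the given point: g_{11} = 2, g_{22} = 45
g^{11} = 1/2
dg_{21}/dx_1 = 0 (off-diagonal)
dg_{11}/dx_2 = dg_{11}/dx_2 = 1
dg_{21}/dx_1 = 0 (off-diagonal)
Numerator = 0 + 1 - 0 = 1
Gamma^1_{21} = 1 / (2 * 2) = 1/4

1/4


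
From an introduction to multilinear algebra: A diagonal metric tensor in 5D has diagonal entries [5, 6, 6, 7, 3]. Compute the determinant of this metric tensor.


For a diagonal metric, the determinant is the product of diagonal entries.
Diagonal entries: 5, 6, 6, 7, 3
det(g) = 5 * 6 * 6 * 7 * 3 = 3780

3780


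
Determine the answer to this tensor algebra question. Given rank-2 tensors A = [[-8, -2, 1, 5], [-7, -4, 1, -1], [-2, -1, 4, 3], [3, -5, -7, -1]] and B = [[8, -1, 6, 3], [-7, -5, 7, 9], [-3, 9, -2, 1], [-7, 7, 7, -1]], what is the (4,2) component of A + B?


Tensor addition is component-wise: (A + B)_{ij} = A_{ij} + B_{ij}.
A_{42} = -5
B_{42} = 7
(A + B)_{42} = -5 + 7 = 2

2


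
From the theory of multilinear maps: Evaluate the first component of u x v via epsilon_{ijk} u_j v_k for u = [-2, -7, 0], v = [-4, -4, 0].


(u x v)_1 = sum_{j,k} epsilon_{1jk} u_j v_k. Only permutations of (1,2,3) contribute; the two non-zero terms are:
eps_{123} u_2 v_3 = 1 * -7 * 0 = 0
eps_{132} u_3 v_2 = -1 * 0 * -4 = 0
(u x v)_1 = 0

0


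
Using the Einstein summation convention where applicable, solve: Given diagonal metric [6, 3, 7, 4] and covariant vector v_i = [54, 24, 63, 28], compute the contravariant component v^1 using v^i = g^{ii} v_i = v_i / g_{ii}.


To raise an index with a diagonal metric: v^i = v_i / g_{ii}.
For index 1: v_1 = 54, g_{11} = 6
v^1 = 54 / 6 = 9

9


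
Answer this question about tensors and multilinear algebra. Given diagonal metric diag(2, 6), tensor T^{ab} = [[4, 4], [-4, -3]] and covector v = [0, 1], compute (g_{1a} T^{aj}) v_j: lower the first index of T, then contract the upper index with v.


Step 1: lower the first index. For a diagonal metric, g_{ia} T^{aj} = g_{ii} T^{ij} (no sum on i).
g_{11} = 2
S_1{}^1 = 2 * T^{11} = 2 * 4 = 8
S_1{}^2 = 2 * T^{12} = 2 * 4 = 8
Step 2: contract S_1{}^j with v_j.
S_1{}^1 * v_1 = 8 * 0 = 0
S_1{}^2 * v_2 = 8 * 1 = 8
Result = 0 + 8 = 8

8


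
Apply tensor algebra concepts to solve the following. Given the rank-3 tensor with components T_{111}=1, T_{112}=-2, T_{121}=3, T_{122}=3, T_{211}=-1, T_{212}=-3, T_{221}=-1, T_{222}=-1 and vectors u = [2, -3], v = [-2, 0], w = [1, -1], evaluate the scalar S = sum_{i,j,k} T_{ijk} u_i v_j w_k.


S = sum over i,j,k of T_{ijk} u_i v_j w_k. Expanding all 8 terms:
T_{111}*u_1*v_1*w_1 = 1*2*-2*1 = -4  (running total: -4)
T_{112}*u_1*v_1*w_2 = -2*2*-2*-1 = -8  (running total: -12)
T_{121}*u_1*v_2*w_1 = 3*2*0*1 = 0  (running total: -12)
T_{122}*u_1*v_2*w_2 = 3*2*0*-1 = 0  (running total: -12)
T_{211}*u_2*v_1*w_1 = -1*-3*-2*1 = -6  (running total: -18)
T_{212}*u_2*v_1*w_2 = -3*-3*-2*-1 = 18  (running total: 0)
T_{221}*u_2*v_2*w_1 = -1*-3*0*1 = 0  (running total: 0)
T_{222}*u_2*v_2*w_2 = -1*-3*0*-1 = 0  (running total: 0)
S = 0

0


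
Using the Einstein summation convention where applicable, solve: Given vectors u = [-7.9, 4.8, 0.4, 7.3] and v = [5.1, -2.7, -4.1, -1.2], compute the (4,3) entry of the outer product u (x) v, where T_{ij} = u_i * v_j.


The outer product entry T_{ij} = u_i * v_j.
We need i=4, j=3.
u_4 = 7.3, v_3 = -4.1
T_{4,3} = 7.3 * -4.1 = -29.93

-29.93


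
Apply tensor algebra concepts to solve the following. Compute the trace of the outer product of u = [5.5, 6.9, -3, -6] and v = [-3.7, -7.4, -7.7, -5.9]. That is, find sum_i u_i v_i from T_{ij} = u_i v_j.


The outer product gives T_{ij} = u_i v_j.
The trace (contraction) is Tr(T) = sum_i T_{ii} = sum_i u_i v_i.
Diagonal entries:
T_{11} = u_1 * v_1 = 5.5 * -3.7 = -20.35
T_{22} = u_2 * v_2 = 6.9 * -7.4 = -51.06
T_{33} = u_3 * v_3 = -3 * -7.7 = 23.1
T_{44} = u_4 * v_4 = -6 * -5.9 = 35.4
Tr(T) = -20.35 + -51.06 + 23.1 + 35.4 = -12.91

-12.91


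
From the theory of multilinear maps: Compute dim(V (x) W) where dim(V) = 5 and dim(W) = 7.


The dimension of a tensor product is the product of dimensions.
dim(V) = 5, dim(W) = 7
dim(V (x) W) = 5 * 7 = 35

35


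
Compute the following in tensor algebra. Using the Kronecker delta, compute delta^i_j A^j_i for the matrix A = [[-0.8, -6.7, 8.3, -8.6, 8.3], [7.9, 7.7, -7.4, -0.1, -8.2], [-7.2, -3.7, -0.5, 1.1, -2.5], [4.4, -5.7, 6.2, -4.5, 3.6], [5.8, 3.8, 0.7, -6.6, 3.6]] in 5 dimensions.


The contraction (trace) of a rank-2 tensor is the sum of its diagonal elements.
Diagonal entries: A[1,1] = -0.8, A[2,2] = 7.7, A[3,3] = -0.5, A[4,4] = -4.5, A[5,5] = 3.6
Tr(A) = -0.8 + 7.7 + -0.5 + -4.5 + 3.6 = 5.5

5.5


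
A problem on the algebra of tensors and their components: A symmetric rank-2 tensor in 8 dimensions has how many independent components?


A symmetric rank-2 tensor in d dimensions has d(d+1)/2 independent components.
d = 8
d(d+1)/2 = 8 * 9 / 2 = 72 / 2 = 36

36


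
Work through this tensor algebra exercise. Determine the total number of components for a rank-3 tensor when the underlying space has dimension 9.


The number of components of a rank-r tensor in d dimensions is d^r.
Here d = 9 and r = 3.
9^3 = 729

729


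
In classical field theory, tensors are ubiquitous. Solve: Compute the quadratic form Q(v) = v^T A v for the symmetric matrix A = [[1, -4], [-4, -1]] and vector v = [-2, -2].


First compute Av:
(Av)_1 = 1*-2 + -4*-2 = 6
(Av)_2 = -4*-2 + -1*-2 = 10
Av = [6, 10]
Then v^T (Av) = -2*6 + -2*10
= -12 + -20 = -32

-32


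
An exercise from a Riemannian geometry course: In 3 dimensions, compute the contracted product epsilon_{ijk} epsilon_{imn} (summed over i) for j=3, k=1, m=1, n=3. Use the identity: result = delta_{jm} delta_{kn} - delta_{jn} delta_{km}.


Using the identity: epsilon_{ijk} epsilon_{imn} = delta_{jm} delta_{kn} - delta_{jn} delta_{km}.
delta_{31} = 0
delta_{13} = 0
delta_{33} = 1
delta_{11} = 1
Result = 0 * 0 - 1 * 1 = 0 - 1 = -1

-1


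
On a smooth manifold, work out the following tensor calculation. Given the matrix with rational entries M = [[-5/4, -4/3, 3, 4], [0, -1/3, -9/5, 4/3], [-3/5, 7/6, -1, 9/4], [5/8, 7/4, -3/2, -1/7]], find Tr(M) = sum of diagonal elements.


The trace is the sum of diagonal entries.
Diagonal: M[1,1] = -5/4, M[2,2] = -1/3, M[3,3] = -1, M[4,4] = -1/7
Tr(M) = -5/4 + -1/3 + -1 + -1/7
Computing step by step:
After adding M[1,1]: -5/4
After adding M[2,2]: -19/12
After adding M[3,3]: -31/12
After adding M[4,4]: -229/84
Tr(M) = -229/84

-229/84


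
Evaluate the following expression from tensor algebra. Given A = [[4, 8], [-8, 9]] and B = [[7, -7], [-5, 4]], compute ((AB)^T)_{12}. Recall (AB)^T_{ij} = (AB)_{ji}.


(AB)^T_{ij} = (AB)_{ji} = sum_k A_{jk} B_{ki}.
For i=1, j=2 we need (AB)_{21}:
A_{21} * B_{11} = -8 * 7 = -56
A_{22} * B_{21} = 9 * -5 = -45
Sum = -56 + -45 = -101

-101


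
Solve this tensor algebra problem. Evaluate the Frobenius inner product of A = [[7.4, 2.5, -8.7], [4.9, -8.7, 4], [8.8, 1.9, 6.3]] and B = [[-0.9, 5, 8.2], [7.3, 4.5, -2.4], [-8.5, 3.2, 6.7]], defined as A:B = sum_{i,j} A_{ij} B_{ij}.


A:B = sum over all i,j of A_{ij} * B_{ij}.
Row 1: 7.4*-0.9=-6.66, 2.5*5=12.5, -8.7*8.2=-71.34 => row sum = -65.5
Row 2: 4.9*7.3=35.77, -8.7*4.5=-39.15, 4*-2.4=-9.6 => row sum = -12.98
Row 3: 8.8*-8.5=-74.8, 1.9*3.2=6.08, 6.3*6.7=42.21 => row sum = -26.51
Total = -65.5 + -12.98 + -26.51 = -104.99

-104.99


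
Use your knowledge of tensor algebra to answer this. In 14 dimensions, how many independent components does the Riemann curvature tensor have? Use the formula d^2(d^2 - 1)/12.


The Riemann tensor in d dimensions has d^2(d^2 - 1)/12 independent components.
d = 14, so d^2 = 196
d^2 - 1 = 195
d^2(d^2 - 1) = 196 * 195 = 38220
Divide by 12: 38220 / 12 = 3185

3185


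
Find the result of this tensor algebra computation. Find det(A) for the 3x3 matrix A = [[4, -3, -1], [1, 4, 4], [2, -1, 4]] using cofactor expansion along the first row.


Expanding along the first row, det(A) = a11*M_11 - a12*M_12 + a13*M_13, where M_1j is the (1,j) minor.
Minor M_11 = 4*4 - 4*-1 = 20
Minor M_12 = 1*4 - 4*2 = -4
Minor M_13 = 1*-1 - 4*2 = -9
det = 4*(20) - -3*(-4) + -1*(-9)
    = 80 - 12 + 9
    = 77

77


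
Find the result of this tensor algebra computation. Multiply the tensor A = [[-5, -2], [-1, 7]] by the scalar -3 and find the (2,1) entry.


Scalar multiplication: (cA)_{ij} = c * A_{ij}.
c = -3
A_{21} = -1
(cA)_{21} = -3 * -1 = 3

3


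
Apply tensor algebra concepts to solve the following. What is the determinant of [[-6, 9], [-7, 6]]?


For a 2x2 matrix [[a, b], [c, d]], det = a*d - b*c.
a = -6, b = 9, c = -7, d = 6
a*d = -6 * 6 = -36
b*c = 9 * -7 = -63
det = -36 - -63 = 27

27


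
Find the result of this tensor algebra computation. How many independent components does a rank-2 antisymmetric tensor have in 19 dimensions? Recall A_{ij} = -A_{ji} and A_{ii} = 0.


An antisymmetric rank-2 tensor satisfies A_{ij} = -A_{ji}, so diagonal entries are zero.
The independent components are the upper-triangular entries: C(n, 2) = n(n-1)/2.
n = 19
C(19, 2) = 19 * 18 / 2 = 342 / 2 = 171

171


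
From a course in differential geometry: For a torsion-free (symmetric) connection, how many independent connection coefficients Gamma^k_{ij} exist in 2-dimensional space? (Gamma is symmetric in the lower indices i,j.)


Christoffel symbols Gamma^k_{ij} are symmetric in i,j, so there are d * d(d+1)/2 independent symbols.
d = 2
d(d+1)/2 = 2 * 3 / 2 = 3
Total = 2 * 3 = 6

6


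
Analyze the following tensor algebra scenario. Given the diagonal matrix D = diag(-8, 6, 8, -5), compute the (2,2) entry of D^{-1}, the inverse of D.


For a diagonal matrix, the inverse has entries (D^{-1})_{ii} = 1/d_{ii}.
The diagonal entries are: d_{11} = -8, d_{22} = 6, d_{33} = 8, d_{44} = -5
We need (D^{-1})_{22} = 1/d_{22} = 1/6 = 1/6

1/6


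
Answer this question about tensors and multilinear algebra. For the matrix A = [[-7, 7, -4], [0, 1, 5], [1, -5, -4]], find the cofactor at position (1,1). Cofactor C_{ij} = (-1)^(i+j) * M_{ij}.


To find cofactor C_{11}, delete row 1 and column 1.
The resulting 2x2 submatrix is: [[1, 5], [-5, -4]]
Minor M_{11} = 1*-4 - 5*-5
  = -4 - -25 = 21
Sign = (-1)^(1+1) = (-1)^2 = 1
Cofactor C_{11} = 1 * 21 = 21

21


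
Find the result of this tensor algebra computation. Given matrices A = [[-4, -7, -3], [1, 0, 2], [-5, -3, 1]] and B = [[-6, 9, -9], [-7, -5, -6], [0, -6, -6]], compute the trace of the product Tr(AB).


Tr(AB) = sum_i (AB)_{ii} where (AB)_{ii} = sum_k A_{ik} B_{ki}.
(AB)_{11} = -4*-6 + -7*-7 + -3*0 = 73
(AB)_{22} = 1*9 + 0*-5 + 2*-6 = -3
(AB)_{33} = -5*-9 + -3*-6 + 1*-6 = 57
Tr(AB) = 73 + -3 + 57 = 127

127


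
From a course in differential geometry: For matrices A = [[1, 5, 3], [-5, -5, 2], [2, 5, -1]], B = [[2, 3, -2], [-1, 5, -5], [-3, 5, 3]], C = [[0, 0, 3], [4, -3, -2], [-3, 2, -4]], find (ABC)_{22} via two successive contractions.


(ABC)_{22} = sum_m (AB)_{2m} C_{m2}. First compute row 2 of AB.
(AB)_{21} = -5*2 + -5*-1 + 2*-3 = -11
(AB)_{22} = -5*3 + -5*5 + 2*5 = -30
(AB)_{23} = -5*-2 + -5*-5 + 2*3 = 41
Now contract with column 2 of C:
(AB)_{21} * C_{12} = -11 * 0 = 0
(AB)_{22} * C_{22} = -30 * -3 = 90
(AB)_{23} * C_{32} = 41 * 2 = 82
(ABC)_{22} = 0 + 90 + 82 = 172

172


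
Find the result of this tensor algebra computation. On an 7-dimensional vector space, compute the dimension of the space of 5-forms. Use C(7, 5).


The dimension of the space of p-forms on an n-dimensional space is C(n, p).
n = 7, p = 5
C(7, 5) = 7! / (5! * 2!) = 21

21


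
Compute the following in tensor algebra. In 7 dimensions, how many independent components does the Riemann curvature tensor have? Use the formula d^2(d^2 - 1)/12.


The Riemann tensor in d dimensions has d^2(d^2 - 1)/12 independent components.
d = 7, so d^2 = 49
d^2 - 1 = 48
d^2(d^2 - 1) = 49 * 48 = 2352
Divide by 12: 2352 / 12 = 196

196


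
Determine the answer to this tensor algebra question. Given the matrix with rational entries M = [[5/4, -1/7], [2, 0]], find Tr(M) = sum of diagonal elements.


The trace is the sum of diagonal entries.
Diagonal: M[1,1] = 5/4, M[2,2] = 0
Tr(M) = 5/4 + 0
Computing step by step:
After adding M[1,1]: 5/4
After adding M[2,2]: 5/4
Tr(M) = 5/4

5/4


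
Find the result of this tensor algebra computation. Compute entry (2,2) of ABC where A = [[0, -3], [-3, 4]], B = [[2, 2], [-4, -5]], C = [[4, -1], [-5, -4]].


(ABC)_{22} = sum_m (AB)_{2m} C_{m2}. First compute row 2 of AB.
(AB)_{21} = -3*2 + 4*-4 = -22
(AB)_{22} = -3*2 + 4*-5 = -26
Now contract with column 2 of C:
(AB)_{21} * C_{12} = -22 * -1 = 22
(AB)_{22} * C_{22} = -26 * -4 = 104
(ABC)_{22} = 22 + 104 = 126

126


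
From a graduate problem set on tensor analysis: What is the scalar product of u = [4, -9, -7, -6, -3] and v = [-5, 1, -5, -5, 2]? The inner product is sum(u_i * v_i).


The inner product u . v = sum of u_i * v_i.
Term-by-term: 4 * -5, -9 * 1, -7 * -5, -6 * -5, -3 * 2
Products: -20, -9, 35, 30, -6
Sum = -20 + -9 + 35 + 30 + -6 = 30

30


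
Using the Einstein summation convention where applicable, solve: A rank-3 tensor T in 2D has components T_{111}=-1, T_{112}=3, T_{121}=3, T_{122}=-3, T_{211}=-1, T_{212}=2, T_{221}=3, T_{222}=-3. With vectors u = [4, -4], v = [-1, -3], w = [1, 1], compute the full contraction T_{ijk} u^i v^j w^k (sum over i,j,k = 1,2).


S = sum over i,j,k of T_{ijk} u_i v_j w_k. Expanding all 8 terms:
T_{111}*u_1*v_1*w_1 = -1*4*-1*1 = 4  (running total: 4)
T_{112}*u_1*v_1*w_2 = 3*4*-1*1 = -12  (running total: -8)
T_{121}*u_1*v_2*w_1 = 3*4*-3*1 = -36  (running total: -44)
T_{122}*u_1*v_2*w_2 = -3*4*-3*1 = 36  (running total: -8)
T_{211}*u_2*v_1*w_1 = -1*-4*-1*1 = -4  (running total: -12)
T_{212}*u_2*v_1*w_2 = 2*-4*-1*1 = 8  (running total: -4)
T_{221}*u_2*v_2*w_1 = 3*-4*-3*1 = 36  (running total: 32)
T_{222}*u_2*v_2*w_2 = -3*-4*-3*1 = -36  (running total: -4)
S = -4

-4


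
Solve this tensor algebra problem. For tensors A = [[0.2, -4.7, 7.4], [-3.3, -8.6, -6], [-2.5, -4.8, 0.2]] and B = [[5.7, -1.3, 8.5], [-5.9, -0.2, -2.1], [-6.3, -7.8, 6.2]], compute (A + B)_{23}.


Tensor addition is component-wise: (A + B)_{ij} = A_{ij} + B_{ij}.
A_{23} = -6
B_{23} = -2.1
(A + B)_{23} = -6 + -2.1 = -8.1

-8.1


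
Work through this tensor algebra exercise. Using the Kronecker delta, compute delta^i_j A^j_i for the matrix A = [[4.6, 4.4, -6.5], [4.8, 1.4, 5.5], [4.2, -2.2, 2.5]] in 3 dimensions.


The contraction (trace) of a rank-2 tensor is the sum of its diagonal elements.
Diagonal entries: A[1,1] = 4.6, A[2,2] = 1.4, A[3,3] = 2.5
Tr(A) = 4.6 + 1.4 + 2.5 = 8.5

8.5


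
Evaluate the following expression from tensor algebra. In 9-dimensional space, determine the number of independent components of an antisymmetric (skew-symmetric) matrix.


An antisymmetric rank-2 tensor satisfies A_{ij} = -A_{ji}, so diagonal entries are zero.
The independent components are the upper-triangular entries: C(n, 2) = n(n-1)/2.
n = 9
C(9, 2) = 9 * 8 / 2 = 72 / 2 = 36

36


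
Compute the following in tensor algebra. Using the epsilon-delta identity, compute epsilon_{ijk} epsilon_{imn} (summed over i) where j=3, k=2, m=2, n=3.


Using the identity: epsilon_{ijk} epsilon_{imn} = delta_{jm} delta_{kn} - delta_{jn} delta_{km}.
delta_{32} = 0
delta_{23} = 0
delta_{33} = 1
delta_{22} = 1
Result = 0 * 0 - 1 * 1 = 0 - 1 = -1

-1


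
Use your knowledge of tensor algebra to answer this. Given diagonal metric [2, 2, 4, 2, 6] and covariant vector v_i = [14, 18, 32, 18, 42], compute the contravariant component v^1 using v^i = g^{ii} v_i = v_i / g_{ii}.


To raise an index with a diagonal metric: v^i = v_i / g_{ii}.
For index 1: v_1 = 14, g_{11} = 2
v^1 = 14 / 2 = 7

7


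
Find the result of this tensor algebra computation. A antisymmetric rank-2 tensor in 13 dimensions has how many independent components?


A antisymmetric rank-2 tensor in d dimensions has d(d-1)/2 independent components.
d = 13
d(d-1)/2 = 13 * 12 / 2 = 156 / 2 = 78

78


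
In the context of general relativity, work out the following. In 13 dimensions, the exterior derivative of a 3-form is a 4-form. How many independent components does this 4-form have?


The exterior derivative of a p-form is a (p+1)-form.
Its number of independent components is C(n, p+1).
n = 13, p+1 = 4
C(13, 4) = 715

715


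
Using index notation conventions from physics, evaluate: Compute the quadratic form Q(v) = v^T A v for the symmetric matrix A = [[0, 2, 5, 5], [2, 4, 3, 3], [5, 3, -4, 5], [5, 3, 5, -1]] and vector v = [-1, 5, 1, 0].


First compute Av:
(Av)_1 = 0*-1 + 2*5 + 5*1 + 5*0 = 15
(Av)_2 = 2*-1 + 4*5 + 3*1 + 3*0 = 21
(Av)_3 = 5*-1 + 3*5 + -4*1 + 5*0 = 6
(Av)_4 = 5*-1 + 3*5 + 5*1 + -1*0 = 15
Av = [15, 21, 6, 15]
Then v^T (Av) = -1*15 + 5*21 + 1*6 + 0*15
= -15 + 105 + 6 + 0 = 96

96


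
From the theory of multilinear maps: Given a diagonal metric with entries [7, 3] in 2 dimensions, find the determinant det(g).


For a diagonal metric, the determinant is the product of diagonal entries.
Diagonal entries: 7, 3
det(g) = 7 * 3 = 21

21


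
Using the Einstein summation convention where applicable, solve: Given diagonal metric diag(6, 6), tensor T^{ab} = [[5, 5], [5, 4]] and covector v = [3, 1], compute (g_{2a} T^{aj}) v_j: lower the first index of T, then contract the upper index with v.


Step 1: lower the first index. For a diagonal metric, g_{ia} T^{aj} = g_{ii} T^{ij} (no sum on i).
g_{22} = 6
S_2{}^1 = 6 * T^{21} = 6 * 5 = 30
S_2{}^2 = 6 * T^{22} = 6 * 4 = 24
Step 2: contract S_2{}^j with v_j.
S_2{}^1 * v_1 = 30 * 3 = 90
S_2{}^2 * v_2 = 24 * 1 = 24
Result = 90 + 24 = 114

114


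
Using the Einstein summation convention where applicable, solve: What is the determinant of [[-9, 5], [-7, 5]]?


For a 2x2 matrix [[a, b], [c, d]], det = a*d - b*c.
a = -9, b = 5, c = -7, d = 5
a*d = -9 * 5 = -45
b*c = 5 * -7 = -35
det = -45 - -35 = -10

-10


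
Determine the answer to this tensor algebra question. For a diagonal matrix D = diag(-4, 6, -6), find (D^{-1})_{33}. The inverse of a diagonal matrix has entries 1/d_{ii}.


For a diagonal matrix, the inverse has entries (D^{-1})_{ii} = 1/d_{ii}.
The diagonal entries are: d_{11} = -4, d_{22} = 6, d_{33} = -6
We need (D^{-1})_{33} = 1/d_{33} = 1/-6 = -1/6

-1/6


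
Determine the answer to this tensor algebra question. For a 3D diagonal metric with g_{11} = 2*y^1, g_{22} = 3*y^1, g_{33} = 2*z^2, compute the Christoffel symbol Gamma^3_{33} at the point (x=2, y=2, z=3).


For a diagonal metric, Gamma^k_{ij} = (1/2) g^{kk} (dg_{ik}/dx_j + dg_{jk}/dx_i - dg_{ij}/dx_k).
The metric is diagonal, so g_{ab} = 0 for a != b.
At the given point: g_{11} = 4, g_{22} = 6, g_{33} = 18
g^{33} = 1/18
dg_{33}/dx_3 = dg_{33}/dx_3 = 12
dg_{33}/dx_3 = dg_{33}/dx_3 = 12
dg_{33}/dx_3 = dg_{33}/dx_3 = 12
Numerator = 12 + 12 - 12 = 12
Gamma^3_{33} = 12 / (2 * 18) = 1/3

1/3


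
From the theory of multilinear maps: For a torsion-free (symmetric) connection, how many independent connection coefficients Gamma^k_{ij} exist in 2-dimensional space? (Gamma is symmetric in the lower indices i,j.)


Christoffel symbols Gamma^k_{ij} are symmetric in i,j, so there are d * d(d+1)/2 independent symbols.
d = 2
d(d+1)/2 = 2 * 3 / 2 = 3
Total = 2 * 3 = 6

6


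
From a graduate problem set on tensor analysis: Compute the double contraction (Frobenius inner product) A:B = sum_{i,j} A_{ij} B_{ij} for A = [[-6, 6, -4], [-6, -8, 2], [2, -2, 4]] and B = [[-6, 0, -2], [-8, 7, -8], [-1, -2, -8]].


A:B = sum over all i,j of A_{ij} * B_{ij}.
Row 1: -6*-6=36, 6*0=0, -4*-2=8 => row sum = 44
Row 2: -6*-8=48, -8*7=-56, 2*-8=-16 => row sum = -24
Row 3: 2*-1=-2, -2*-2=4, 4*-8=-32 => row sum = -30
Total = 44 + -24 + -30 = -10

-10


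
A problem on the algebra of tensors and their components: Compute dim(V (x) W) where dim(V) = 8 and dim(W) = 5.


The dimension of a tensor product is the product of dimensions.
dim(V) = 8, dim(W) = 5
dim(V (x) W) = 8 * 5 = 40

40


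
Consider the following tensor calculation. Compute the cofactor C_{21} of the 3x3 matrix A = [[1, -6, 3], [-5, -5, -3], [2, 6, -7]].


To find cofactor C_{21}, delete row 2 and column 1.
The resulting 2x2 submatrix is: [[-6, 3], [6, -7]]
Minor M_{21} = -6*-7 - 3*6
  = 42 - 18 = 24
Sign = (-1)^(2+1) = (-1)^3 = -1
Cofactor C_{21} = -1 * 24 = -24

-24


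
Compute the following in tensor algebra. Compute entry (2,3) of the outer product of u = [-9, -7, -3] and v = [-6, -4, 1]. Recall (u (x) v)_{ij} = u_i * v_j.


The outer product entry T_{ij} = u_i * v_j.
We need i=2, j=3.
u_2 = -7, v_3 = 1
T_{2,3} = -7 * 1 = -7

-7


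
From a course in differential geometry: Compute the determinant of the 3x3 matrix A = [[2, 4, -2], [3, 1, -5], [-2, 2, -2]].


Expanding along the first row, det(A) = a11*M_11 - a12*M_12 + a13*M_13, where M_1j is the (1,j) minor.
Minor M_11 = 1*-2 - -5*2 = 8
Minor M_12 = 3*-2 - -5*-2 = -16
Minor M_13 = 3*2 - 1*-2 = 8
det = 2*(8) - 4*(-16) + -2*(8)
    = 16 - -64 + -16
    = 64

64


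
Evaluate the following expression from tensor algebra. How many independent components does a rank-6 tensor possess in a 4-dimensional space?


The number of components of a rank-r tensor in d dimensions is d^r.
Here d = 4 and r = 6.
4^6 = 4096

4096


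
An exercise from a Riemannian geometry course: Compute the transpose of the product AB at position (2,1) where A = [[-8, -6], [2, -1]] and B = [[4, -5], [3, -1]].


(AB)^T_{ij} = (AB)_{ji} = sum_k A_{jk} B_{ki}.
For i=2, j=1 we need (AB)_{12}:
A_{11} * B_{12} = -8 * -5 = 40
A_{12} * B_{22} = -6 * -1 = 6
Sum = 40 + 6 = 46

46


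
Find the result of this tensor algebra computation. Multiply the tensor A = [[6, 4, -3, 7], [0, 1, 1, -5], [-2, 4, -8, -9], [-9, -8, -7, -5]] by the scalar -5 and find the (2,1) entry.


Scalar multiplication: (cA)_{ij} = c * A_{ij}.
c = -5
A_{21} = 0
(cA)_{21} = -5 * 0 = 0

0


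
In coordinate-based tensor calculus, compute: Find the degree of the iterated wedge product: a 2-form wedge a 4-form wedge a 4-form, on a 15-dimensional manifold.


The degree of a wedge product is the sum of the degrees of the individual forms.
Degrees: 2, 4, 4
Total degree = 2 + 4 + 4 = 10

10


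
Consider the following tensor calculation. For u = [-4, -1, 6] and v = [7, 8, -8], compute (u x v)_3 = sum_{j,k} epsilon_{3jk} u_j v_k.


(u x v)_3 = sum_{j,k} epsilon_{3jk} u_j v_k. Only permutations of (1,2,3) contribute; the two non-zero terms are:
eps_{312} u_1 v_2 = 1 * -4 * 8 = -32
eps_{321} u_2 v_1 = -1 * -1 * 7 = 7
(u x v)_3 = -25

-25


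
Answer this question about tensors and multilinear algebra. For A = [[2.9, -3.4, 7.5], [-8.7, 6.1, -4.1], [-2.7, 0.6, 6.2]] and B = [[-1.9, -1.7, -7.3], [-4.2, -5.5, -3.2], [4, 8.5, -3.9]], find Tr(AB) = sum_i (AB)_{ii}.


Tr(AB) = sum_i (AB)_{ii} where (AB)_{ii} = sum_k A_{ik} B_{ki}.
(AB)_{11} = 2.9*-1.9 + -3.4*-4.2 + 7.5*4 = 38.77
(AB)_{22} = -8.7*-1.7 + 6.1*-5.5 + -4.1*8.5 = -53.61
(AB)_{33} = -2.7*-7.3 + 0.6*-3.2 + 6.2*-3.9 = -6.39
Tr(AB) = 38.77 + -53.61 + -6.39 = -21.23

-21.23


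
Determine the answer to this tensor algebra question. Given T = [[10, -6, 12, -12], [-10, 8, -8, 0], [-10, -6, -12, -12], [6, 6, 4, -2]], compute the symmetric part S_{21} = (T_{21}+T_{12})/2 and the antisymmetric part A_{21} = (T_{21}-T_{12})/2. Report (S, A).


T_{21} = -10
T_{12} = -6
S_{21} = (-10 + -6)/2 = -16/2 = -8
A_{21} = (-10 - -6)/2 = -4/2 = -2
Check: S + A = -8 + -2 = -10 = T_{21}.

(-8, -2)


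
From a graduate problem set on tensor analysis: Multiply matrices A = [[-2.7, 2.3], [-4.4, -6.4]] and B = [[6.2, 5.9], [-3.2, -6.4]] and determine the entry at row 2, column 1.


(AB)_{ij} = sum_k A_{ik} B_{kj}.
For i=2, j=1:
A_{21} * B_{11} = -4.4 * 6.2 = -27.28
A_{22} * B_{21} = -6.4 * -3.2 = 20.48
Sum = -27.28 + 20.48 = -6.8

-6.8


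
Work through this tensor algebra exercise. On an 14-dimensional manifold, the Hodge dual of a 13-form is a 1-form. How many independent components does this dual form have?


The Hodge dual of a p-form on an n-dimensional manifold is an (n-p)-form.
n = 14, p = 13, so dual degree = 14 - 13 = 1
The number of components is C(n, n-p) = C(14, 1) = 14

14


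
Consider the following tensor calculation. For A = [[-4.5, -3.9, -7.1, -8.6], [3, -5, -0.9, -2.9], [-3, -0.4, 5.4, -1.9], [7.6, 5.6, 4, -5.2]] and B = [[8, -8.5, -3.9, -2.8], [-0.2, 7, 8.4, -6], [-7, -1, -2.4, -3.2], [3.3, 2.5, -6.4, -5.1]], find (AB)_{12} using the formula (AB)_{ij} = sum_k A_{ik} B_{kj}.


(AB)_{ij} = sum_k A_{ik} B_{kj}.
For i=1, j=2:
A_{11} * B_{12} = -4.5 * -8.5 = 38.25
A_{12} * B_{22} = -3.9 * 7 = -27.3
A_{13} * B_{32} = -7.1 * -1 = 7.1
A_{14} * B_{42} = -8.6 * 2.5 = -21.5
Sum = 38.25 + -27.3 + 7.1 + -21.5 = -3.45

-3.45


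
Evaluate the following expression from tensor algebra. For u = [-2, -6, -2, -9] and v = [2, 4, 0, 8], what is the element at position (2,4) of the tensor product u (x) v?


The outer product entry T_{ij} = u_i * v_j.
We need i=2, j=4.
u_2 = -6, v_4 = 8
T_{2,4} = -6 * 8 = -48

-48


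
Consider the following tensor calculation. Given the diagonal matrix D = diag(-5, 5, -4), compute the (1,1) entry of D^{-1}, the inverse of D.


For a diagonal matrix, the inverse has entries (D^{-1})_{ii} = 1/d_{ii}.
The diagonal entries are: d_{11} = -5, d_{22} = 5, d_{33} = -4
We need (D^{-1})_{11} = 1/d_{11} = 1/-5 = -1/5

-1/5


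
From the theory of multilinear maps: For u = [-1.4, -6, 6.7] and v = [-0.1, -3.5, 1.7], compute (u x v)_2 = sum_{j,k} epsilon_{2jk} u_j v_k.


(u x v)_2 = sum_{j,k} epsilon_{2jk} u_j v_k. Only permutations of (1,2,3) contribute; the two non-zero terms are:
eps_{213} u_1 v_3 = -1 * -1.4 * 1.7 = 2.38
eps_{231} u_3 v_1 = 1 * 6.7 * -0.1 = -0.67
(u x v)_2 = 1.71

1.71


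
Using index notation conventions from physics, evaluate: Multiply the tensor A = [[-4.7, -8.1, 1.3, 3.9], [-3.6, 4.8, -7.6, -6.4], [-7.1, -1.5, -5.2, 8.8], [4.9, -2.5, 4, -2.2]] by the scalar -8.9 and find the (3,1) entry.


Scalar multiplication: (cA)_{ij} = c * A_{ij}.
c = -8.9
A_{31} = -7.1
(cA)_{31} = -8.9 * -7.1 = 63.19

63.19


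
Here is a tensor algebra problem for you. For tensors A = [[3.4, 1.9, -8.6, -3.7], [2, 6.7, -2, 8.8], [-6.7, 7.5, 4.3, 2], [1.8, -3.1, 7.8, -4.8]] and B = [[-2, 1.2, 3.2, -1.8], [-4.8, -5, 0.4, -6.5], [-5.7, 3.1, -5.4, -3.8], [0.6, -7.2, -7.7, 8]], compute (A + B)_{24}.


Tensor addition is component-wise: (A + B)_{ij} = A_{ij} + B_{ij}.
A_{24} = 8.8
B_{24} = -6.5
(A + B)_{24} = 8.8 + -6.5 = 2.3

2.3


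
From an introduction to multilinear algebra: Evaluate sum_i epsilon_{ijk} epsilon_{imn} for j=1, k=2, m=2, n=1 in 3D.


Using the identity: epsilon_{ijk} epsilon_{imn} = delta_{jm} delta_{kn} - delta_{jn} delta_{km}.
delta_{12} = 0
delta_{21} = 0
delta_{11} = 1
delta_{22} = 1
Result = 0 * 0 - 1 * 1 = 0 - 1 = -1

-1


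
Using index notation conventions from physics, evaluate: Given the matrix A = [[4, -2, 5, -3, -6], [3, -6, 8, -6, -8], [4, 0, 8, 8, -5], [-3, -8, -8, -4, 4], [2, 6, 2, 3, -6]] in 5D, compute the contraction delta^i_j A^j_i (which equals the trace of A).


The contraction (trace) of a rank-2 tensor is the sum of its diagonal elements.
Diagonal entries: A[1,1] = 4, A[2,2] = -6, A[3,3] = 8, A[4,4] = -4, A[5,5] = -6
Tr(A) = 4 + -6 + 8 + -4 + -6 = -4

-4


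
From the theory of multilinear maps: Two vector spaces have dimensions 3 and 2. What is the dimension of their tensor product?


The dimension of a tensor product is the product of dimensions.
dim(V) = 3, dim(W) = 2
dim(V (x) W) = 3 * 2 = 6

6


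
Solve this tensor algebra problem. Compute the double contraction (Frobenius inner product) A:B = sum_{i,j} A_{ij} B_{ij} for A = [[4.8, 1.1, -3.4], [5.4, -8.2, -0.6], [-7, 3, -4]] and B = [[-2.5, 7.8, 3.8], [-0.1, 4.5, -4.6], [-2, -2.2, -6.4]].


A:B = sum over all i,j of A_{ij} * B_{ij}.
Row 1: 4.8*-2.5=-12, 1.1*7.8=8.58, -3.4*3.8=-12.92 => row sum = -16.34
Row 2: 5.4*-0.1=-0.54, -8.2*4.5=-36.9, -0.6*-4.6=2.76 => row sum = -34.68
Row 3: -7*-2=14, 3*-2.2=-6.6, -4*-6.4=25.6 => row sum = 33
Total = -16.34 + -34.68 + 33 = -18.02

-18.02


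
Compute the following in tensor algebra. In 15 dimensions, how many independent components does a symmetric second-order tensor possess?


A symmetric rank-2 tensor in d dimensions has d(d+1)/2 independent components.
d = 15
d(d+1)/2 = 15 * 16 / 2 = 240 / 2 = 120

120


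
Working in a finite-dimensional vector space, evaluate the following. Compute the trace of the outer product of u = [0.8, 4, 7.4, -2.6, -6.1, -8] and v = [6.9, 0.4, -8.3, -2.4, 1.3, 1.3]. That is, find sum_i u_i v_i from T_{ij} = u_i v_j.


The outer product gives T_{ij} = u_i v_j.
The trace (contraction) is Tr(T) = sum_i T_{ii} = sum_i u_i v_i.
Diagonal entries:
T_{11} = u_1 * v_1 = 0.8 * 6.9 = 5.52
T_{22} = u_2 * v_2 = 4 * 0.4 = 1.6
T_{33} = u_3 * v_3 = 7.4 * -8.3 = -61.42
T_{44} = u_4 * v_4 = -2.6 * -2.4 = 6.24
T_{55} = u_5 * v_5 = -6.1 * 1.3 = -7.93
T_{66} = u_6 * v_6 = -8 * 1.3 = -10.4
Tr(T) = 5.52 + 1.6 + -61.42 + 6.24 + -7.93 + -10.4 = -66.39

-66.39


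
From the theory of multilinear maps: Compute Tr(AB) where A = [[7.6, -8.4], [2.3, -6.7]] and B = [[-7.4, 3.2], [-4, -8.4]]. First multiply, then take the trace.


Tr(AB) = sum_i (AB)_{ii} where (AB)_{ii} = sum_k A_{ik} B_{ki}.
(AB)_{11} = 7.6*-7.4 + -8.4*-4 = -22.64
(AB)_{22} = 2.3*3.2 + -6.7*-8.4 = 63.64
Tr(AB) = -22.64 + 63.64 = 41

41


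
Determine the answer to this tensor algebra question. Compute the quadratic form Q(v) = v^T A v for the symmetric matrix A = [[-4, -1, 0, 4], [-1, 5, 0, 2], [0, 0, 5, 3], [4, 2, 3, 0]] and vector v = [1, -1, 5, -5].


First compute Av:
(Av)_1 = -4*1 + -1*-1 + 0*5 + 4*-5 = -23
(Av)_2 = -1*1 + 5*-1 + 0*5 + 2*-5 = -16
(Av)_3 = 0*1 + 0*-1 + 5*5 + 3*-5 = 10
(Av)_4 = 4*1 + 2*-1 + 3*5 + 0*-5 = 17
Av = [-23, -16, 10, 17]
Then v^T (Av) = 1*-23 + -1*-16 + 5*10 + -5*17
= -23 + 16 + 50 + -85 = -42

-42


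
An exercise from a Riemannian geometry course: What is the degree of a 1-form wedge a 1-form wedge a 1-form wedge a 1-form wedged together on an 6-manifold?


The degree of a wedge product is the sum of the degrees of the individual forms.
Degrees: 1, 1, 1, 1
Total degree = 1 + 1 + 1 + 1 = 4

4


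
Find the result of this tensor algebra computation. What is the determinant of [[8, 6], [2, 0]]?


For a 2x2 matrix [[a, b], [c, d]], det = a*d - b*c.
a = 8, b = 6, c = 2, d = 0
a*d = 8 * 0 = 0
b*c = 6 * 2 = 12
det = 0 - 12 = -12

-12


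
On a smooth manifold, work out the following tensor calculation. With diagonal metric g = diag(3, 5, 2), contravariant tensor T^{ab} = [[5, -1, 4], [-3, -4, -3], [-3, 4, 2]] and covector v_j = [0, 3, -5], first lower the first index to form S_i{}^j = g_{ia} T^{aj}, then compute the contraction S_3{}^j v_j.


Step 1: lower the first index. For a diagonal metric, g_{ia} T^{aj} = g_{ii} T^{ij} (no sum on i).
g_{33} = 2
S_3{}^1 = 2 * T^{31} = 2 * -3 = -6
S_3{}^2 = 2 * T^{32} = 2 * 4 = 8
S_3{}^3 = 2 * T^{33} = 2 * 2 = 4
Step 2: contract S_3{}^j with v_j.
S_3{}^1 * v_1 = -6 * 0 = 0
S_3{}^2 * v_2 = 8 * 3 = 24
S_3{}^3 * v_3 = 4 * -5 = -20
Result = 0 + 24 + -20 = 4

4


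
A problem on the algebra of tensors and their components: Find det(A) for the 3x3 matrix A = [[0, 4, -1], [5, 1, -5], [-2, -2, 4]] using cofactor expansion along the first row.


Expanding along the first row, det(A) = a11*M_11 - a12*M_12 + a13*M_13, where M_1j is the (1,j) minor.
Minor M_11 = 1*4 - -5*-2 = -6
Minor M_12 = 5*4 - -5*-2 = 10
Minor M_13 = 5*-2 - 1*-2 = -8
det = 0*(-6) - 4*(10) + -1*(-8)
    = 0 - 40 + 8
    = -32

-32


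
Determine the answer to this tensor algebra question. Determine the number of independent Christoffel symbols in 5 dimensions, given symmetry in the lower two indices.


Christoffel symbols Gamma^k_{ij} are symmetric in i,j, so there are d * d(d+1)/2 independent symbols.
d = 5
d(d+1)/2 = 5 * 6 / 2 = 15
Total = 5 * 15 = 75

75
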